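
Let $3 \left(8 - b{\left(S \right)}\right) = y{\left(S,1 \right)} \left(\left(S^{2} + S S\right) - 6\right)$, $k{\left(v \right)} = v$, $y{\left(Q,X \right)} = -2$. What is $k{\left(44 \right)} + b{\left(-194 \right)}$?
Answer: $\frac{150688}{3} \approx 50229.0$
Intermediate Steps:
$b{\left(S \right)} = 4 + \frac{4 S^{2}}{3}$ ($b{\left(S \right)} = 8 - \frac{\left(-2\right) \left(\left(S^{2} + S S\right) - 6\right)}{3} = 8 - \frac{\left(-2\right) \left(\left(S^{2} + S^{2}\right) - 6\right)}{3} = 8 - \frac{\left(-2\right) \left(2 S^{2} - 6\right)}{3} = 8 - \frac{\left(-2\right) \left(-6 + 2 S^{2}\right)}{3} = 8 - \frac{12 - 4 S^{2}}{3} = 8 + \left(-4 + \frac{4 S^{2}}{3}\right) = 4 + \frac{4 S^{2}}{3}$)
$k{\left(44 \right)} + b{\left(-194 \right)} = 44 + \left(4 + \frac{4 \left(-194\right)^{2}}{3}\right) = 44 + \left(4 + \frac{4}{3} \cdot 37636\right) = 44 + \left(4 + \frac{150544}{3}\right) = 44 + \frac{150556}{3} = \frac{150688}{3}$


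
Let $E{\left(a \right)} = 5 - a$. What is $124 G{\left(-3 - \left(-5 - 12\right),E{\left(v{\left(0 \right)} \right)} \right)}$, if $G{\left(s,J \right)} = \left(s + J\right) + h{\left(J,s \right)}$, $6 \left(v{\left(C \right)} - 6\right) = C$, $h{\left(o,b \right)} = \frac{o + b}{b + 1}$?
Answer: $\frac{25792}{15} \approx 1719.5$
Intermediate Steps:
$h{\left(o,b \right)} = \frac{b + o}{1 + b}$
$v{\left(C \right)} = 6 + \frac{C}{6}$
$G{\left(s,J \right)} = J + s + \frac{J + s}{1 + s}$ ($G{\left(s,J \right)} = \left(s + J\right) + \frac{s + J}{1 + s} = \left(J + s\right) + \frac{J + s}{1 + s} = J + s + \frac{J + s}{1 + s}$)
$124 G{\left(-3 - \left(-5 - 12\right),E{\left(v{\left(0 \right)} \right)} \right)} = 124 \frac{\left(5 - \left(6 + \frac{1}{6} \cdot 0\right)\right) - \left(-2 - 12\right) + \left(1 - \left(-2 - 12\right)\right) \left(\left(5 - \left(6 + \frac{1}{6} \cdot 0\right)\right) - \left(-2 - 12\right)\right)}{1 - \left(-2 - 12\right)} = 124 \frac{\left(5 - \left(6 + 0\right)\right) - -14 + \left(1 - -14\right) \left(\left(5 - \left(6 + 0\right)\right) - -14\right)}{1 - -14} = 124 \frac{\left(5 - 6\right) - -14 + \left(1 - -14\right) \left(\left(5 - 6\right) - -14\right)}{1 - -14} = 124 \frac{\left(5 - 6\right) + \left(-3 + 17\right) + \left(1 + \left(-3 + 17\right)\right) \left(\left(5 - 6\right) + \left(-3 + 17\right)\right)}{1 + \left(-3 + 17\right)} = 124 \frac{-1 + 14 + \left(1 + 14\right) \left(-1 + 14\right)}{1 + 14} = 124 \frac{-1 + 14 + 15 \cdot 13}{15} = 124 \frac{-1 + 14 + 195}{15} = 124 \cdot \frac{1}{15} \cdot 208 = 124 \cdot \frac{208}{15} = \frac{25792}{15}$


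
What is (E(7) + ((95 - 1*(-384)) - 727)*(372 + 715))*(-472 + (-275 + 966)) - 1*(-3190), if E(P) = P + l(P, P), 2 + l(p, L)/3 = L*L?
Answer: -59001542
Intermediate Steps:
l(p, L) = -6 + 3*L**2 (l(p, L) = -6 + 3*(L*L) = -6 + 3*L**2)
E(P) = -6 + P + 3*P**2 (E(P) = P + (-6 + 3*P**2) = -6 + P + 3*P**2)
(E(7) + ((95 - 1*(-384)) - 727)*(372 + 715))*(-472 + (-275 + 966)) - 1*(-3190) = ((-6 + 7 + 3*7**2) + ((95 - 1*(-384)) - 727)*(372 + 715))*(-472 + (-275 + 966)) - 1*(-3190) = ((-6 + 7 + 3*49) + ((95 + 384) - 727)*1087)*(-472 + 691) + 3190 = ((-6 + 7 + 147) + (479 - 727)*1087)*219 + 3190 = (148 - 248*1087)*219 + 3190 = (148 - 269576)*219 + 3190 = -269428*219 + 3190 = -59004732 + 3190 = -59001542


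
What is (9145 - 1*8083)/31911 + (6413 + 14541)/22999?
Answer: 231029344/244640363 ≈ 0.94436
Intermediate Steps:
(9145 - 1*8083)/31911 + (6413 + 14541)/22999 = (9145 - 8083)*(1/31911) + 20954*(1/22999) = 1062*(1/31911) + 20954/22999 = 354/10637 + 20954/22999 = 231029344/244640363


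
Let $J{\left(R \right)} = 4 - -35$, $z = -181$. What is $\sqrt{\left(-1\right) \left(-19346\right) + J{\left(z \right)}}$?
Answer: $\sqrt{19385} \approx 139.23$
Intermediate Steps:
$J{\left(R \right)} = 39$ ($J{\left(R \right)} = 4 + 35 = 39$)
$\sqrt{\left(-1\right) \left(-19346\right) + J{\left(z \right)}} = \sqrt{\left(-1\right) \left(-19346\right) + 39} = \sqrt{19346 + 39} = \sqrt{19385}$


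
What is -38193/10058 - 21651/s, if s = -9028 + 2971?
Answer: -4523081/20307102 ≈ -0.22273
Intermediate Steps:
s = -6057
-38193/10058 - 21651/s = -38193/10058 - 21651/(-6057) = -38193*1/10058 - 21651*(-1/6057) = -38193/10058 + 7217/2019 = -4523081/20307102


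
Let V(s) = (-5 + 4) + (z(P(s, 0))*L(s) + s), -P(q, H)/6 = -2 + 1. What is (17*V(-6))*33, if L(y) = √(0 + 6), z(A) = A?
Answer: -3927 + 3366*√6 ≈ 4318.0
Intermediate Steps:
P(q, H) = 6 (P(q, H) = -6*(-2 + 1) = -6*(-1) = 6)
L(y) = √6
V(s) = -1 + s + 6*√6 (V(s) = (-5 + 4) + (6*√6 + s) = -1 + (s + 6*√6) = -1 + s + 6*√6)
(17*V(-6))*33 = (17*(-1 - 6 + 6*√6))*33 = (17*(-7 + 6*√6))*33 = (-119 + 102*√6)*33 = -3927 + 3366*√6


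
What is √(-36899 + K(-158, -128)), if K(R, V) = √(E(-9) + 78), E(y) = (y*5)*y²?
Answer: √(-36899 + I*√3567) ≈ 0.155 + 192.09*I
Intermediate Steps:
E(y) = 5*y³ (E(y) = (5*y)*y² = 5*y³)
K(R, V) = I*√3567 (K(R, V) = √(5*(-9)³ + 78) = √(5*(-729) + 78) = √(-3645 + 78) = √(-3567) = I*√3567)
√(-36899 + K(-158, -128)) = √(-36899 + I*√3567)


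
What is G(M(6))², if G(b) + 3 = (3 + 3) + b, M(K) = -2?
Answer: 1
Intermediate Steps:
G(b) = 3 + b (G(b) = -3 + ((3 + 3) + b) = -3 + (6 + b) = 3 + b)
G(M(6))² = (3 - 2)² = 1² = 1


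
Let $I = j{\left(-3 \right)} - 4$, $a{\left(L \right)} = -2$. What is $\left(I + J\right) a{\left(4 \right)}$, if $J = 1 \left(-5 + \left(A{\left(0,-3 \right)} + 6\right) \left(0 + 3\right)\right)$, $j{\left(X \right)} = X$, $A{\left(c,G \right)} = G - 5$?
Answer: $36$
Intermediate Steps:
$A{\left(c,G \right)} = -5 + G$
$I = -7$ ($I = -3 - 4 = -7$)
$J = -11$ ($J = 1 \left(-5 + \left(\left(-5 - 3\right) + 6\right) \left(0 + 3\right)\right) = 1 \left(-5 + \left(-8 + 6\right) 3\right) = 1 \left(-5 - 6\right) = 1 \left(-11\right) = -11$)
$\left(I + J\right) a{\left(4 \right)} = \left(-7 - 11\right) \left(-2\right) = \left(-18\right) \left(-2\right) = 36$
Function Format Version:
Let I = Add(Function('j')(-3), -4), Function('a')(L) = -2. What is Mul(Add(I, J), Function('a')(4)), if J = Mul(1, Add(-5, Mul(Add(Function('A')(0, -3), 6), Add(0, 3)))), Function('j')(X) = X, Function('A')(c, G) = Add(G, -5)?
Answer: 36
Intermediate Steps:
Function('A')(c, G) = Add(-5, G)
I = -7 (I = Add(-3, -4) = -7)
J = -11 (J = Mul(1, Add(-5, Mul(Add(Add(-5, -3), 6), Add(0, 3)))) = Mul(1, Add(-5, Mul(Add(-8, 6), 3))) = Mul(1, Add(-5, Mul(-2, 3))) = Mul(1, Add(-5, -6)) = Mul(1, -11) = -11)
Mul(Add(I, J), Function('a')(4)) = Mul(Add(-7, -11), -2) = Mul(-18, -2) = 36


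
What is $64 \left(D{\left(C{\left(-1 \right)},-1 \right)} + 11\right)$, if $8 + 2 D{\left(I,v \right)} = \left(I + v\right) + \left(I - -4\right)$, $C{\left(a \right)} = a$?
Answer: $480$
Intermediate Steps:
$D{\left(I,v \right)} = -2 + I + \frac{v}{2}$ ($D{\left(I,v \right)} = -4 + \frac{\left(I + v\right) + \left(I - -4\right)}{2} = -4 + \frac{\left(I + v\right) + \left(I + 4\right)}{2} = -4 + \frac{\left(I + v\right) + \left(4 + I\right)}{2} = -4 + \frac{4 + v + 2 I}{2} = -4 + \left(2 + I + \frac{v}{2}\right) = -2 + I + \frac{v}{2}$)
$64 \left(D{\left(C{\left(-1 \right)},-1 \right)} + 11\right) = 64 \left(\left(-2 - 1 + \frac{1}{2} \left(-1\right)\right) + 11\right) = 64 \left(\left(-2 - 1 - \frac{1}{2}\right) + 11\right) = 64 \left(- \frac{7}{2} + 11\right) = 64 \cdot \frac{15}{2} = 480$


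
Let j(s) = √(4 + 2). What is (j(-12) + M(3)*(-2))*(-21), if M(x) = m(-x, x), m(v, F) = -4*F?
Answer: -504 - 21*√6 ≈ -555.44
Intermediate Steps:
M(x) = -4*x
j(s) = √6
(j(-12) + M(3)*(-2))*(-21) = (√6 - 4*3*(-2))*(-21) = (√6 - 12*(-2))*(-21) = (√6 + 24)*(-21) = (24 + √6)*(-21) = -504 - 21*√6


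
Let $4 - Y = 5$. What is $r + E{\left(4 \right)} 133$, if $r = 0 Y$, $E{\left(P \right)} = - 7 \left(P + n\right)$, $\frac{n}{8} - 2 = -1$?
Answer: $-11172$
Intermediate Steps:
$n = 8$ ($n = 16 + 8 \left(-1\right) = 16 - 8 = 8$)
$Y = -1$ ($Y = 4 - 5 = -1$)
$E{\left(P \right)} = -56 - 7 P$ ($E{\left(P \right)} = - 7 \left(P + 8\right) = - 7 \left(8 + P\right) = -56 - 7 P$)
$r = 0$ ($r = 0 \left(-1\right) = 0$)
$r + E{\left(4 \right)} 133 = 0 + \left(-56 - 28\right) 133 = 0 - 11172 = -11172$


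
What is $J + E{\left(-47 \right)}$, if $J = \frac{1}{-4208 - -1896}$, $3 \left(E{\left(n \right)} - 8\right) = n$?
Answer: $- \frac{53179}{6936} \approx -7.6671$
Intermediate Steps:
$E{\left(n \right)} = 8 + \frac{n}{3}$
$J = - \frac{1}{2312}$ ($J = \frac{1}{-4208 + 1896} = \frac{1}{-2312} = - \frac{1}{2312} \approx -0.00043253$)
$J + E{\left(-47 \right)} = - \frac{1}{2312} + \left(8 + \frac{1}{3} \left(-47\right)\right) = - \frac{1}{2312} + \left(8 - \frac{47}{3}\right) = - \frac{1}{2312} - \frac{23}{3} = - \frac{53179}{6936}$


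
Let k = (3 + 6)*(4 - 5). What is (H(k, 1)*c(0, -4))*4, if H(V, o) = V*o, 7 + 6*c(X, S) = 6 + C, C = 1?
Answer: 0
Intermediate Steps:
c(X, S) = 0 (c(X, S) = -7/6 + (6 + 1)/6 = -7/6 + (⅙)*7 = -7/6 + 7/6 = 0)
k = -9 (k = 9*(-1) = -9)
(H(k, 1)*c(0, -4))*4 = (-9*1*0)*4 = -9*0*4 = 0*4 = 0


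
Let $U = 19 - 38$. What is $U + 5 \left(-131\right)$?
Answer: $-674$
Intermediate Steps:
$U = -19$ ($U = 19 - 38 = -19$)
$U + 5 \left(-131\right) = -19 + 5 \left(-131\right) = -19 - 655 = -674$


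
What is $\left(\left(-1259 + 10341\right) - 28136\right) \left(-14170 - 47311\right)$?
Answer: $1171458974$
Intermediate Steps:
$\left(\left(-1259 + 10341\right) - 28136\right) \left(-14170 - 47311\right) = \left(9082 - 28136\right) \left(-61481\right) = \left(-19054\right) \left(-61481\right) = 1171458974$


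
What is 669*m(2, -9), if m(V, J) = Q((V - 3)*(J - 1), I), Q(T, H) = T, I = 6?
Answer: 6690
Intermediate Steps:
m(V, J) = (-1 + J)*(-3 + V) (m(V, J) = (V - 3)*(J - 1) = (-3 + V)*(-1 + J) = (-1 + J)*(-3 + V))
669*m(2, -9) = 669*(3 - 1*2 - 3*(-9) - 9*2) = 669*(3 - 2 + 27 - 18) = 669*10 = 6690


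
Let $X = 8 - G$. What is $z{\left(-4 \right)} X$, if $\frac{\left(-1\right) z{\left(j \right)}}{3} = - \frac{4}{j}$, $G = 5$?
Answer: $-9$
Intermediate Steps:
$X = 3$ ($X = 8 - 5 = 3$)
$z{\left(j \right)} = \frac{12}{j}$ ($z{\left(j \right)} = - 3 \left(- \frac{4}{j}\right) = \frac{12}{j}$)
$z{\left(-4 \right)} X = \frac{12}{-4} \cdot 3 = 12 \left(- \frac{1}{4}\right) 3 = \left(-3\right) 3 = -9$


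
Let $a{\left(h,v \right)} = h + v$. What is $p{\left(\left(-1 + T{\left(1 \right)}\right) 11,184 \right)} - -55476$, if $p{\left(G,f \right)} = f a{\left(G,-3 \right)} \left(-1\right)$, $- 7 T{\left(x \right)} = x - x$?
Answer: $58052$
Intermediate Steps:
$T{\left(x \right)} = 0$ ($T{\left(x \right)} = - \frac{x - x}{7} = \left(- \frac{1}{7}\right) 0 = 0$)
$p{\left(G,f \right)} = - f \left(-3 + G\right)$ ($p{\left(G,f \right)} = f \left(G - 3\right) \left(-1\right) = f \left(-3 + G\right) \left(-1\right) = - f \left(-3 + G\right)$)
$p{\left(\left(-1 + T{\left(1 \right)}\right) 11,184 \right)} - -55476 = 184 \left(3 - \left(-1 + 0\right) 11\right) - -55476 = 184 \left(3 - \left(-1\right) 11\right) + 55476 = 184 \left(3 - -11\right) + 55476 = 184 \left(3 + 11\right) + 55476 = 184 \cdot 14 + 55476 = 2576 + 55476 = 58052$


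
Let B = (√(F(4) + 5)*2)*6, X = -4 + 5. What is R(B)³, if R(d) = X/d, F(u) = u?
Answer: 1/46656 ≈ 2.1433e-5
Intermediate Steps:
X = 1
B = 36 (B = (√(4 + 5)*2)*6 = (√9*2)*6 = (3*2)*6 = 6*6 = 36)
R(d) = 1/d
R(B)³ = (1/36)³ = 1/46656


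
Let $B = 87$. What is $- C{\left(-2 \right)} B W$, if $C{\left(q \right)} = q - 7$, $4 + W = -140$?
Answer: $-112752$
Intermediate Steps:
$W = -144$ ($W = -4 - 140 = -144$)
$C{\left(q \right)} = -7 + q$ ($C{\left(q \right)} = q - 7 = -7 + q$)
$- C{\left(-2 \right)} B W = - \left(-7 - 2\right) 87 \left(-144\right) = - \left(-9\right) 87 \left(-144\right) = - \left(-783\right) \left(-144\right) = \left(-1\right) 112752 = -112752$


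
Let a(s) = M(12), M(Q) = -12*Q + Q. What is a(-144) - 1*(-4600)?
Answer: 4468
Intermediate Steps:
M(Q) = -11*Q
a(s) = -132 (a(s) = -11*12 = -132)
a(-144) - 1*(-4600) = -132 - 1*(-4600) = -132 + 4600 = 4468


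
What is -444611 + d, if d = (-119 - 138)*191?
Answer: -493698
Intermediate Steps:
d = -49087 (d = -257*191 = -49087)
-444611 + d = -444611 - 49087 = -493698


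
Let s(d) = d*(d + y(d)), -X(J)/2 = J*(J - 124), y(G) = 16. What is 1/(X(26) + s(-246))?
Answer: 1/61676 ≈ 1.6214e-5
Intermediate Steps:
X(J) = -2*J*(-124 + J) (X(J) = -2*J*(J - 124) = -2*J*(-124 + J))
s(d) = d*(16 + d) (s(d) = d*(d + 16) = d*(16 + d))
1/(X(26) + s(-246)) = 1/(2*26*(124 - 1*26) - 246*(16 - 246)) = 1/(2*26*(124 - 26) - 246*(-230)) = 1/(2*26*98 + 56580) = 1/(5096 + 56580) = 1/61676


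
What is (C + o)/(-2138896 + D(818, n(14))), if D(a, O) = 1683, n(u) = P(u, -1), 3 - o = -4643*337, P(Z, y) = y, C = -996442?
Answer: -568252/2137213 ≈ -0.26588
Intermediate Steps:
o = 1564694 (o = 3 - (-4643)*337 = 3 - 1*(-1564691) = 3 + 1564691 = 1564694)
n(u) = -1
(C + o)/(-2138896 + D(818, n(14))) = (-996442 + 1564694)/(-2138896 + 1683) = 568252/(-2137213) = 568252*(-1/2137213) = -568252/2137213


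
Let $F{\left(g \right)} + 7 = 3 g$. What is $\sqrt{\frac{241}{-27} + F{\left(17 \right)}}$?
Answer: $\frac{\sqrt{2841}}{9} \approx 5.9223$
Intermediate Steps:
$F{\left(g \right)} = -7 + 3 g$
$\sqrt{\frac{241}{-27} + F{\left(17 \right)}} = \sqrt{\frac{241}{-27} + \left(-7 + 3 \cdot 17\right)} = \sqrt{241 \left(- \frac{1}{27}\right) + \left(-7 + 51\right)} = \sqrt{- \frac{241}{27} + 44} = \sqrt{\frac{947}{27}} = \frac{\sqrt{2841}}{9}$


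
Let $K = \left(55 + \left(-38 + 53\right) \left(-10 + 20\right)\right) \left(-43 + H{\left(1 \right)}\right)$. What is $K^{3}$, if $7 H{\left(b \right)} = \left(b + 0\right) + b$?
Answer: $- \frac{230290036247375}{343} \approx -6.714 \cdot 10^{11}$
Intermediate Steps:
$H{\left(b \right)} = \frac{2 b}{7}$ ($H{\left(b \right)} = \frac{\left(b + 0\right) + b}{7} = \frac{b + b}{7} = \frac{2 b}{7}$)
$K = - \frac{61295}{7}$ ($K = \left(55 + \left(-38 + 53\right) \left(-10 + 20\right)\right) \left(-43 + \frac{2}{7} \cdot 1\right) = \left(55 + 15 \cdot 10\right) \left(-43 + \frac{2}{7}\right) = \left(55 + 150\right) \left(- \frac{299}{7}\right) = 205 \left(- \frac{299}{7}\right) = - \frac{61295}{7} \approx -8756.4$)
$K^{3} = \left(- \frac{61295}{7}\right)^{3} = - \frac{230290036247375}{343}$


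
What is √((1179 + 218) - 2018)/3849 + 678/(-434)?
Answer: -339/217 + I*√69/1283 ≈ -1.5622 + 0.0064744*I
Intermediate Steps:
√((1179 + 218) - 2018)/3849 + 678/(-434) = √(1397 - 2018)*(1/3849) + 678*(-1/434) = √(-621)*(1/3849) - 339/217 = (3*I*√69)*(1/3849) - 339/217 = I*√69/1283 - 339/217 = -339/217 + I*√69/1283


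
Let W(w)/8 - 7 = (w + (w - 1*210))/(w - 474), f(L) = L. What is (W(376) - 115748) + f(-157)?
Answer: -5678769/49 ≈ -1.1589e+5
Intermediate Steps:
W(w) = 56 + 8*(-210 + 2*w)/(-474 + w) (W(w) = 56 + 8*((w + (w - 1*210))/(w - 474)) = 56 + 8*((w + (w - 210))/(-474 + w)) = 56 + 8*((w + (-210 + w))/(-474 + w)) = 56 + 8*((-210 + 2*w)/(-474 + w)) = 56 + 8*(-210 + 2*w)/(-474 + w))
(W(376) - 115748) + f(-157) = (72*(-392 + 376)/(-474 + 376) - 115748) - 157 = (72*(-16)/(-98) - 115748) - 157 = (72*(-1/98)*(-16) - 115748) - 157 = (576/49 - 115748) - 157 = -5671076/49 - 157 = -5678769/49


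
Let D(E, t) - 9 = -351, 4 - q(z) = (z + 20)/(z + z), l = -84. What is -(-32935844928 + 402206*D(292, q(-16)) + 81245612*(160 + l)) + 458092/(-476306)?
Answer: 6406013928483758/238153 ≈ 2.6899e+10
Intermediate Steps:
q(z) = 4 - (20 + z)/(2*z) (q(z) = 4 - (z + 20)/(z + z) = 4 - (20 + z)/(2*z))
D(E, t) = -342 (D(E, t) = 9 - 351 = -342)
-(-32935844928 + 402206*D(292, q(-16)) + 81245612*(160 + l)) + 458092/(-476306) = -(-33073399380 + 81245612*(160 - 84)) + 458092/(-476306) = -(-33073399380 + 6174666512) + 458092*(-1/476306) = -402206/(1/((15352 - 81888) - 342)) - 229046/238153 = -402206/(1/(-66536 - 342)) - 229046/238153 = -402206/(1/(-66878)) - 229046/238153 = -402206/(-1/66878) - 229046/238153 = -402206*(-66878) - 229046/238153 = 26898732868 - 229046/238153 = 6406013928483758/238153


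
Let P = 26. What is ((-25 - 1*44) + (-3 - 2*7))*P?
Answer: -2236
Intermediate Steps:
((-25 - 1*44) + (-3 - 2*7))*P = ((-25 - 1*44) + (-3 - 2*7))*26 = ((-25 - 44) + (-3 - 14))*26 = (-69 - 17)*26 = -86*26 = -2236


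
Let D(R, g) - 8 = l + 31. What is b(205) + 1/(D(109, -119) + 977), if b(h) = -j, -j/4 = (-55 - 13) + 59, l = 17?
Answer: -37187/1033 ≈ -35.999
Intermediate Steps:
D(R, g) = 56 (D(R, g) = 8 + (17 + 31) = 8 + 48 = 56)
j = 36 (j = -4*((-55 - 13) + 59) = -4*(-68 + 59) = -4*(-9) = 36)
b(h) = -36 (b(h) = -1*36 = -36)
b(205) + 1/(D(109, -119) + 977) = -36 + 1/(56 + 977) = -36 + 1/1033 = -37187/1033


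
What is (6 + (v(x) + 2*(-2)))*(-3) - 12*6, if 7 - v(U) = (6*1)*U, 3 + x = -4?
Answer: -225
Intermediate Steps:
x = -7 (x = -3 - 4 = -7)
v(U) = 7 - 6*U (v(U) = 7 - 6*1*U = 7 - 6*U)
(6 + (v(x) + 2*(-2)))*(-3) - 12*6 = (6 + ((7 - 6*(-7)) + 2*(-2)))*(-3) - 12*6 = (6 + ((7 + 42) - 4))*(-3) - 72 = (6 + (49 - 4))*(-3) - 72 = (6 + 45)*(-3) - 72 = 51*(-3) - 72 = -153 - 72 = -225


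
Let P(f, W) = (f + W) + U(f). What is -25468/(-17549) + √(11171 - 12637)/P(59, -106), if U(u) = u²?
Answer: 25468/17549 + I*√1466/3434 ≈ 1.4513 + 0.01115*I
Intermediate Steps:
P(f, W) = W + f + f² (P(f, W) = (f + W) + f² = (W + f) + f² = W + f + f²)
-25468/(-17549) + √(11171 - 12637)/P(59, -106) = -25468/(-17549) + √(11171 - 12637)/(-106 + 59 + 59²) = -25468*(-1/17549) + √(-1466)/(-106 + 59 + 3481) = 25468/17549 + (I*√1466)/3434 = 25468/17549 + (I*√1466)*(1/3434) = 25468/17549 + I*√1466/3434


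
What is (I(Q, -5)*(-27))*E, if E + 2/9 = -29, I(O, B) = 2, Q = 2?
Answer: 1578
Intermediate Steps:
E = -263/9 (E = -2/9 - 29 = -263/9 ≈ -29.222)
(I(Q, -5)*(-27))*E = (2*(-27))*(-263/9) = -54*(-263/9) = 1578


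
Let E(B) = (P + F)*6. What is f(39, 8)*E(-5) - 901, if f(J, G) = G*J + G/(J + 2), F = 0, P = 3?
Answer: 193459/41 ≈ 4718.5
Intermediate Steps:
E(B) = 18 (E(B) = (3 + 0)*6 = 3*6 = 18)
f(J, G) = G*J + G/(2 + J)
f(39, 8)*E(-5) - 901 = (8*(1 + 39**2 + 2*39)/(2 + 39))*18 - 901 = (8*(1 + 1521 + 78)/41)*18 - 901 = (8*(1/41)*1600)*18 - 901 = (12800/41)*18 - 901 = 230400/41 - 901 = 193459/41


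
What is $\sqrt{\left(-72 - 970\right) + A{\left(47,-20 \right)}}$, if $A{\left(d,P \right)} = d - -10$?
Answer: $i \sqrt{985} \approx 31.385 i$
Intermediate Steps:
$A{\left(d,P \right)} = 10 + d$ ($A{\left(d,P \right)} = d + 10 = 10 + d$)
$\sqrt{\left(-72 - 970\right) + A{\left(47,-20 \right)}} = \sqrt{\left(-72 - 970\right) + \left(10 + 47\right)} = \sqrt{\left(-72 - 970\right) + 57} = \sqrt{-1042 + 57} = \sqrt{-985} = i \sqrt{985}$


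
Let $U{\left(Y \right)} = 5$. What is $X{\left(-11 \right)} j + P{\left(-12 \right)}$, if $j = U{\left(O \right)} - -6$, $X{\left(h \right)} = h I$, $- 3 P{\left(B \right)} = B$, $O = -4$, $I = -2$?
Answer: $246$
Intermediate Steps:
$P{\left(B \right)} = - \frac{B}{3}$
$X{\left(h \right)} = - 2 h$ ($X{\left(h \right)} = h \left(-2\right) = - 2 h$)
$j = 11$ ($j = 5 - -6 = 5 + 6 = 11$)
$X{\left(-11 \right)} j + P{\left(-12 \right)} = \left(-2\right) \left(-11\right) 11 - -4 = 22 \cdot 11 + 4 = 242 + 4 = 246$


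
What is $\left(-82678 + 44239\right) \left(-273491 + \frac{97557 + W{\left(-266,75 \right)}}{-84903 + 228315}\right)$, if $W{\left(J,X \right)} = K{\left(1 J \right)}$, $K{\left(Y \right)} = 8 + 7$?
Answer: $\frac{125637210733590}{11951} \approx 1.0513 \cdot 10^{10}$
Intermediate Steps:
$K{\left(Y \right)} = 15$
$W{\left(J,X \right)} = 15$
$\left(-82678 + 44239\right) \left(-273491 + \frac{97557 + W{\left(-266,75 \right)}}{-84903 + 228315}\right) = \left(-82678 + 44239\right) \left(-273491 + \frac{97557 + 15}{-84903 + 228315}\right) = - 38439 \left(-273491 + \frac{97572}{143412}\right) = - 38439 \left(-273491 + 97572 \cdot \frac{1}{143412}\right) = - 38439 \left(-273491 + \frac{8131}{11951}\right) = \left(-38439\right) \left(- \frac{3268482810}{11951}\right) = \frac{125637210733590}{11951}$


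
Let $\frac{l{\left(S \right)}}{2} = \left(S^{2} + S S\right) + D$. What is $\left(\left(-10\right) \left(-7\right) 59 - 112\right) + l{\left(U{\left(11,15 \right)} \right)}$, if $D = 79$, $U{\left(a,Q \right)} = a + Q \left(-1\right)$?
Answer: $4240$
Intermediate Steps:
$U{\left(a,Q \right)} = a - Q$
$l{\left(S \right)} = 158 + 4 S^{2}$ ($l{\left(S \right)} = 2 \left(\left(S^{2} + S S\right) + 79\right) = 2 \left(\left(S^{2} + S^{2}\right) + 79\right) = 2 \left(2 S^{2} + 79\right) = 2 \left(79 + 2 S^{2}\right) = 158 + 4 S^{2}$)
$\left(\left(-10\right) \left(-7\right) 59 - 112\right) + l{\left(U{\left(11,15 \right)} \right)} = \left(\left(-10\right) \left(-7\right) 59 - 112\right) + \left(158 + 4 \left(11 - 15\right)^{2}\right) = \left(70 \cdot 59 - 112\right) + \left(158 + 4 \left(11 - 15\right)^{2}\right) = \left(4130 - 112\right) + \left(158 + 4 \left(-4\right)^{2}\right) = 4018 + \left(158 + 4 \cdot 16\right) = 4018 + \left(158 + 64\right) = 4018 + 222 = 4240$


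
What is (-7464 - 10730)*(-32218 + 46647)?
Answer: -262521226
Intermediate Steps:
(-7464 - 10730)*(-32218 + 46647) = -18194*14429 = -262521226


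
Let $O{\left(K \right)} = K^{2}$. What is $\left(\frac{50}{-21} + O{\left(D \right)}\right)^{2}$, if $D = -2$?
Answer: $\frac{1156}{441} \approx 2.6213$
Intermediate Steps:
$\left(\frac{50}{-21} + O{\left(D \right)}\right)^{2} = \left(\frac{50}{-21} + \left(-2\right)^{2}\right)^{2} = \left(50 \left(- \frac{1}{21}\right) + 4\right)^{2} = \left(- \frac{50}{21} + 4\right)^{2} = \left(\frac{34}{21}\right)^{2} = \frac{1156}{441}$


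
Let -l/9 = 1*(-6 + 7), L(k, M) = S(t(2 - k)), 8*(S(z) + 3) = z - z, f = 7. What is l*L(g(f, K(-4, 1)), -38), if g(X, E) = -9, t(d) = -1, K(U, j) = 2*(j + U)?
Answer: 27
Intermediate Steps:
K(U, j) = 2*U + 2*j (K(U, j) = 2*(U + j) = 2*U + 2*j)
S(z) = -3 (S(z) = -3 + (z - z)/8 = -3 + (⅛)*0 = -3 + 0 = -3)
L(k, M) = -3
l = -9 (l = -9*(-6 + 7) = -9 ≈ -9.0000)
l*L(g(f, K(-4, 1)), -38) = -9*(-3) = 27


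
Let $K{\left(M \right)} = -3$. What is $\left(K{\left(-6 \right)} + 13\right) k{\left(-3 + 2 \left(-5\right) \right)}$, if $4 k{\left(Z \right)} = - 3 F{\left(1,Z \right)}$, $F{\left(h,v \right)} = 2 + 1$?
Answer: $- \frac{45}{2} \approx -22.5$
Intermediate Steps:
$F{\left(h,v \right)} = 3$
$k{\left(Z \right)} = - \frac{9}{4}$ ($k{\left(Z \right)} = \frac{\left(-3\right) 3}{4} = \frac{1}{4} \left(-9\right) = - \frac{9}{4}$)
$\left(K{\left(-6 \right)} + 13\right) k{\left(-3 + 2 \left(-5\right) \right)} = \left(-3 + 13\right) \left(- \frac{9}{4}\right) = 10 \left(- \frac{9}{4}\right) = - \frac{45}{2}$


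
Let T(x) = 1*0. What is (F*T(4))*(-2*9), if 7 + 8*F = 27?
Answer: 0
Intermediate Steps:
F = 5/2 (F = -7/8 + (⅛)*27 = -7/8 + 27/8 = 5/2 ≈ 2.5000)
T(x) = 0
(F*T(4))*(-2*9) = ((5/2)*0)*(-2*9) = 0*(-18) = 0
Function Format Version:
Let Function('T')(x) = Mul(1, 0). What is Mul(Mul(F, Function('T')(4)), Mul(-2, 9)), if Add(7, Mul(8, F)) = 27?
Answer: 0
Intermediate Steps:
F = Rational(5, 2) (F = Add(Rational(-7, 8), Mul(Rational(1, 8), 27)) = Add(Rational(-7, 8), Rational(27, 8)) = Rational(5, 2) ≈ 2.5000)
Function('T')(x) = 0
Mul(Mul(F, Function('T')(4)), Mul(-2, 9)) = Mul(Mul(Rational(5, 2), 0), Mul(-2, 9)) = Mul(0, -18) = 0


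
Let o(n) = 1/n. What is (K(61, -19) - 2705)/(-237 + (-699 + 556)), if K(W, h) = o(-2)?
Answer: 5411/760 ≈ 7.1197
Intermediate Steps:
K(W, h) = -½ (K(W, h) = 1/(-2) = -½)
(K(61, -19) - 2705)/(-237 + (-699 + 556)) = (-½ - 2705)/(-237 + (-699 + 556)) = -5411/(2*(-237 - 143)) = -5411/2/(-380) = -5411/2*(-1/380) = 5411/760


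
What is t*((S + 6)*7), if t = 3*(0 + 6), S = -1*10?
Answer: -504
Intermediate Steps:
S = -10
t = 18 (t = 3*6 = 18)
t*((S + 6)*7) = 18*((-10 + 6)*7) = 18*(-4*7) = 18*(-28) = -504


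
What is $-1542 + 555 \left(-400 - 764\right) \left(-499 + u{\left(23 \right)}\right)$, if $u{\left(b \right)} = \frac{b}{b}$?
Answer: $321716418$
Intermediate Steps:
$u{\left(b \right)} = 1$
$-1542 + 555 \left(-400 - 764\right) \left(-499 + u{\left(23 \right)}\right) = -1542 + 555 \left(-400 - 764\right) \left(-499 + 1\right) = -1542 + 555 \left(\left(-1164\right) \left(-498\right)\right) = -1542 + 555 \cdot 579672 = -1542 + 321717960 = 321716418$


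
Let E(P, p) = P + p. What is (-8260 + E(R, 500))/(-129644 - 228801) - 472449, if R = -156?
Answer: -169346973889/358445 ≈ -4.7245e+5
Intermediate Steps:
(-8260 + E(R, 500))/(-129644 - 228801) - 472449 = (-8260 + (-156 + 500))/(-129644 - 228801) - 472449 = (-8260 + 344)/(-358445) - 472449 = -7916*(-1/358445) - 472449 = 7916/358445 - 472449 = -169346973889/358445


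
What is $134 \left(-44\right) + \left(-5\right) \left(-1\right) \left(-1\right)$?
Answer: $-5901$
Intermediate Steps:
$134 \left(-44\right) + \left(-5\right) \left(-1\right) \left(-1\right) = -5896 + 5 \left(-1\right) = -5896 - 5 = -5901$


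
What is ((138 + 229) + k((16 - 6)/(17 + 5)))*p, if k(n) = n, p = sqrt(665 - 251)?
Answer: 12126*sqrt(46)/11 ≈ 7476.6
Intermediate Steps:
p = 3*sqrt(46) (p = sqrt(414) = 3*sqrt(46) ≈ 20.347)
((138 + 229) + k((16 - 6)/(17 + 5)))*p = ((138 + 229) + (16 - 6)/(17 + 5))*(3*sqrt(46)) = (367 + 10/22)*(3*sqrt(46)) = (367 + 10*(1/22))*(3*sqrt(46)) = (367 + 5/11)*(3*sqrt(46)) = 4042*(3*sqrt(46))/11 = 12126*sqrt(46)/11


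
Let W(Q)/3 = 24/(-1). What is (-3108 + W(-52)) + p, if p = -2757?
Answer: -5937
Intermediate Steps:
W(Q) = -72 (W(Q) = 3*(24/(-1)) = 3*(24*(-1)) = 3*(-24) = -72)
(-3108 + W(-52)) + p = (-3108 - 72) - 2757 = -3180 - 2757 = -5937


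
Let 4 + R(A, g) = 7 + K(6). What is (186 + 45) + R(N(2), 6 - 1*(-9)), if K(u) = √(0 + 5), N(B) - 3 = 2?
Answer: 234 + √5 ≈ 236.24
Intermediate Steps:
N(B) = 5 (N(B) = 3 + 2 = 5)
K(u) = √5
R(A, g) = 3 + √5 (R(A, g) = -4 + (7 + √5) = 3 + √5)
(186 + 45) + R(N(2), 6 - 1*(-9)) = (186 + 45) + (3 + √5) = 231 + (3 + √5) = 234 + √5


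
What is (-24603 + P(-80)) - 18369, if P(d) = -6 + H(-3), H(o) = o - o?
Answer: -42978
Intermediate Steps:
H(o) = 0
P(d) = -6 (P(d) = -6 + 0 = -6)
(-24603 + P(-80)) - 18369 = (-24603 - 6) - 18369 = -24609 - 18369 = -42978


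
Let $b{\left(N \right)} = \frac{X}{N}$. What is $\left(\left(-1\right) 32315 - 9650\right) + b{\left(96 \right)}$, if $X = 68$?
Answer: $- \frac{1007143}{24} \approx -41964.0$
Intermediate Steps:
$b{\left(N \right)} = \frac{68}{N}$
$\left(\left(-1\right) 32315 - 9650\right) + b{\left(96 \right)} = \left(\left(-1\right) 32315 - 9650\right) + \frac{68}{96} = \left(-32315 - 9650\right) + 68 \cdot \frac{1}{96} = -41965 + \frac{17}{24} = - \frac{1007143}{24}$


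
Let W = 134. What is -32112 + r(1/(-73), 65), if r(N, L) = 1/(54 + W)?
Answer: -6037055/188 ≈ -32112.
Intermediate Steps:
r(N, L) = 1/188 (r(N, L) = 1/(54 + 134) = 1/188)
-32112 + r(1/(-73), 65) = -32112 + 1/188 = -6037055/188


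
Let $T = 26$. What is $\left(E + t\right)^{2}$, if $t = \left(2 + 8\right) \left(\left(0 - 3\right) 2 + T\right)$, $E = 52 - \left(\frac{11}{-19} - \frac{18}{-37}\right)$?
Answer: $\frac{31407282841}{494209} \approx 63551.0$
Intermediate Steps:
$E = \frac{36621}{703}$ ($E = 52 - \left(11 \left(- \frac{1}{19}\right) - - \frac{18}{37}\right) = 52 - \left(- \frac{11}{19} + \frac{18}{37}\right) = 52 - - \frac{65}{703} = 52 + \frac{65}{703} = \frac{36621}{703} \approx 52.092$)
$t = 200$ ($t = \left(2 + 8\right) \left(\left(0 - 3\right) 2 + 26\right) = 10 \left(\left(-3\right) 2 + 26\right) = 10 \left(-6 + 26\right) = 10 \cdot 20 = 200$)
$\left(E + t\right)^{2} = \left(\frac{36621}{703} + 200\right)^{2} = \left(\frac{177221}{703}\right)^{2} = \frac{31407282841}{494209}$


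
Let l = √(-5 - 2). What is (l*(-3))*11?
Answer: -33*I*√7 ≈ -87.31*I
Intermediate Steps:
l = I*√7 (l = √(-7) = I*√7 ≈ 2.6458*I)
(l*(-3))*11 = ((I*√7)*(-3))*11 = -3*I*√7*11 = -33*I*√7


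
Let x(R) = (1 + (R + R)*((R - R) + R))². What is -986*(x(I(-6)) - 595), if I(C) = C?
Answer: -4667724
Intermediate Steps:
x(R) = (1 + 2*R²)² (x(R) = (1 + (2*R)*(0 + R))² = (1 + (2*R)*R)² = (1 + 2*R²)²)
-986*(x(I(-6)) - 595) = -986*((1 + 2*(-6)²)² - 595) = -986*((1 + 2*36)² - 595) = -986*((1 + 72)² - 595) = -986*(73² - 595) = -986*(5329 - 595) = -986*4734 = -4667724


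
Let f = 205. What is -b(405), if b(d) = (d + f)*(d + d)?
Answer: -494100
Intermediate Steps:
b(d) = 2*d*(205 + d) (b(d) = (d + 205)*(d + d) = (205 + d)*(2*d) = 2*d*(205 + d))
-b(405) = -2*405*(205 + 405) = -2*405*610 = -1*494100 = -494100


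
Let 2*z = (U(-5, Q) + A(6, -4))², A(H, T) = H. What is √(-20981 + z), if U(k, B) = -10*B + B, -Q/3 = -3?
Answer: I*√72674/2 ≈ 134.79*I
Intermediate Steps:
Q = 9 (Q = -3*(-3) = 9)
U(k, B) = -9*B
z = 5625/2 (z = (-9*9 + 6)²/2 = (-81 + 6)²/2 = (½)*(-75)² = (½)*5625 = 5625/2 ≈ 2812.5)
√(-20981 + z) = √(-20981 + 5625/2) = √(-36337/2) = I*√72674/2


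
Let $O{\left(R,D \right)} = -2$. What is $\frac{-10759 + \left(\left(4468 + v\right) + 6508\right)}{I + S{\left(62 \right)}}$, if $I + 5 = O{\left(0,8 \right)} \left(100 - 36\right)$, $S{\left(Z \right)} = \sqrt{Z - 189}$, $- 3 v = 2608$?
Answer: $\frac{260281}{53448} + \frac{1957 i \sqrt{127}}{53448} \approx 4.8698 + 0.41263 i$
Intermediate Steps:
$v = - \frac{2608}{3}$ ($v = \left(- \frac{1}{3}\right) 2608 = - \frac{2608}{3} \approx -869.33$)
$S{\left(Z \right)} = \sqrt{-189 + Z}$
$I = -133$ ($I = -5 - 2 \left(100 - 36\right) = -5 - 128 = -133$)
$\frac{-10759 + \left(\left(4468 + v\right) + 6508\right)}{I + S{\left(62 \right)}} = \frac{-10759 + \left(\left(4468 - \frac{2608}{3}\right) + 6508\right)}{-133 + \sqrt{-189 + 62}} = \frac{-10759 + \left(\frac{10796}{3} + 6508\right)}{-133 + \sqrt{-127}} = \frac{-10759 + \frac{30320}{3}}{-133 + i \sqrt{127}} = - \frac{1957}{3 \left(-133 + i \sqrt{127}\right)}$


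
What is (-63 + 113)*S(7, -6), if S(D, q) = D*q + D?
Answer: -1750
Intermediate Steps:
S(D, q) = D + D*q
(-63 + 113)*S(7, -6) = (-63 + 113)*(7*(1 - 6)) = 50*(7*(-5)) = 50*(-35) = -1750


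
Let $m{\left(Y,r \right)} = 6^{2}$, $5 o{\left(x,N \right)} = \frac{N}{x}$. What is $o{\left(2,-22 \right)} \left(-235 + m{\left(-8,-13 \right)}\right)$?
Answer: $\frac{2189}{5} \approx 437.8$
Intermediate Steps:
$o{\left(x,N \right)} = \frac{N}{5 x}$ ($o{\left(x,N \right)} = \frac{N \frac{1}{x}}{5} = \frac{N}{5 x}$)
$m{\left(Y,r \right)} = 36$
$o{\left(2,-22 \right)} \left(-235 + m{\left(-8,-13 \right)}\right) = \frac{1}{5} \left(-22\right) \frac{1}{2} \left(-235 + 36\right) = \frac{1}{5} \left(-22\right) \frac{1}{2} \left(-199\right) = \left(- \frac{11}{5}\right) \left(-199\right) = \frac{2189}{5}$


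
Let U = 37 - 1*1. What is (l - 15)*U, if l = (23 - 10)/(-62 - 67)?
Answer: -23376/43 ≈ -543.63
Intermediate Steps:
U = 36 (U = 37 - 1 = 36)
l = -13/129 (l = 13/(-129) = 13*(-1/129) = -13/129 ≈ -0.10078)
(l - 15)*U = (-13/129 - 15)*36 = -1948/129*36 = -23376/43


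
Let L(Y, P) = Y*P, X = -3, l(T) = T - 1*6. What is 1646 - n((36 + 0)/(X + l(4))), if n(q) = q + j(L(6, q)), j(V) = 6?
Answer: 8236/5 ≈ 1647.2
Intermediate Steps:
l(T) = -6 + T (l(T) = T - 6 = -6 + T)
L(Y, P) = P*Y
n(q) = 6 + q (n(q) = q + 6 = 6 + q)
1646 - n((36 + 0)/(X + l(4))) = 1646 - (6 + (36 + 0)/(-3 + (-6 + 4))) = 1646 - (6 + 36/(-3 - 2)) = 1646 - (6 + 36/(-5)) = 1646 - (6 + 36*(-⅕)) = 1646 - (6 - 36/5) = 1646 - 1*(-6/5) = 1646 + 6/5 = 8236/5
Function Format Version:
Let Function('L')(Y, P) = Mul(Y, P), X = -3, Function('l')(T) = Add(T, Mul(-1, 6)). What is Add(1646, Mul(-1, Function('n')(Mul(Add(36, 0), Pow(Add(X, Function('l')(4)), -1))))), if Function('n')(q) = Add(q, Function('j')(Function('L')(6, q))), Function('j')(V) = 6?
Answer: Rational(8236, 5) ≈ 1647.2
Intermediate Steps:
Function('l')(T) = Add(-6, T) (Function('l')(T) = Add(T, -6) = Add(-6, T))
Function('L')(Y, P) = Mul(P, Y)
Function('n')(q) = Add(6, q) (Function('n')(q) = Add(q, 6) = Add(6, q))
Add(1646, Mul(-1, Function('n')(Mul(Add(36, 0), Pow(Add(X, Function('l')(4)), -1))))) = Add(1646, Mul(-1, Add(6, Mul(Add(36, 0), Pow(Add(-3, Add(-6, 4)), -1))))) = Add(1646, Mul(-1, Add(6, Mul(36, Pow(Add(-3, -2), -1))))) = Add(1646, Mul(-1, Add(6, Mul(36, Pow(-5, -1))))) = Add(1646, Mul(-1, Add(6, Mul(36, Rational(-1, 5))))) = Add(1646, Mul(-1, Add(6, Rational(-36, 5)))) = Add(1646, Mul(-1, Rational(-6, 5))) = Add(1646, Rational(6, 5)) = Rational(8236, 5)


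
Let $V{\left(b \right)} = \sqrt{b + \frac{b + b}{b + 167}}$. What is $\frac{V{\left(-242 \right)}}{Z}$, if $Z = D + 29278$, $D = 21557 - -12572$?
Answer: $\frac{11 i \sqrt{438}}{951105} \approx 0.00024205 i$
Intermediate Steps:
$D = 34129$ ($D = 21557 + 12572 = 34129$)
$Z = 63407$ ($Z = 34129 + 29278 = 63407$)
$V{\left(b \right)} = \sqrt{b + \frac{2 b}{167 + b}}$
$\frac{V{\left(-242 \right)}}{Z} = \frac{\sqrt{- \frac{242 \left(169 - 242\right)}{167 - 242}}}{63407} = \sqrt{\left(-242\right) \frac{1}{-75} \left(-73\right)} \frac{1}{63407} = \sqrt{\left(-242\right) \left(- \frac{1}{75}\right) \left(-73\right)} \frac{1}{63407} = \sqrt{- \frac{17666}{75}} \cdot \frac{1}{63407} = \frac{11 i \sqrt{438}}{15} \cdot \frac{1}{63407} = \frac{11 i \sqrt{438}}{951105}$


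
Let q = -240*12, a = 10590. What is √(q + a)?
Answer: √7710 ≈ 87.807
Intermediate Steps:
q = -2880
√(q + a) = √(-2880 + 10590) = √7710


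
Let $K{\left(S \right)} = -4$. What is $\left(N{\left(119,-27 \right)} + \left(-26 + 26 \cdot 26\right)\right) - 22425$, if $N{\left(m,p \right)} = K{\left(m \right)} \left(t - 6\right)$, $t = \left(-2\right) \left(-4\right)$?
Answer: $-21783$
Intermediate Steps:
$t = 8$
$N{\left(m,p \right)} = -8$ ($N{\left(m,p \right)} = - 4 \left(8 - 6\right) = \left(-4\right) 2 = -8$)
$\left(N{\left(119,-27 \right)} + \left(-26 + 26 \cdot 26\right)\right) - 22425 = \left(-8 + \left(-26 + 26 \cdot 26\right)\right) - 22425 = \left(-8 + \left(-26 + 676\right)\right) - 22425 = \left(-8 + 650\right) - 22425 = 642 - 22425 = -21783$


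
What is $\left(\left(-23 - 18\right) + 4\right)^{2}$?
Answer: $1369$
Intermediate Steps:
$\left(\left(-23 - 18\right) + 4\right)^{2} = \left(-41 + 4\right)^{2} = \left(-37\right)^{2} = 1369$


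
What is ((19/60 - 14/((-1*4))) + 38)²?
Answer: 6295081/3600 ≈ 1748.6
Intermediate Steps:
((19/60 - 14/((-1*4))) + 38)² = ((19*(1/60) - 14/(-4)) + 38)² = ((19/60 - 14*(-¼)) + 38)² = ((19/60 + 7/2) + 38)² = (229/60 + 38)² = (2509/60)² = 6295081/3600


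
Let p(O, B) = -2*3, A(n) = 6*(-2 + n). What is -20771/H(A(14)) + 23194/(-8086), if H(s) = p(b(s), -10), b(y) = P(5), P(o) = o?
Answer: 83907571/24258 ≈ 3459.0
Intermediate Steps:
A(n) = -12 + 6*n
b(y) = 5
p(O, B) = -6
H(s) = -6
-20771/H(A(14)) + 23194/(-8086) = -20771/(-6) + 23194/(-8086) = -20771*(-⅙) + 23194*(-1/8086) = 20771/6 - 11597/4043 = 83907571/24258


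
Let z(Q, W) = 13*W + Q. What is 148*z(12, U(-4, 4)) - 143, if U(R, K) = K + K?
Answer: 17025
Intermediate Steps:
U(R, K) = 2*K
z(Q, W) = Q + 13*W
148*z(12, U(-4, 4)) - 143 = 148*(12 + 13*(2*4)) - 143 = 148*(12 + 13*8) - 143 = 148*(12 + 104) - 143 = 148*116 - 143 = 17168 - 143 = 17025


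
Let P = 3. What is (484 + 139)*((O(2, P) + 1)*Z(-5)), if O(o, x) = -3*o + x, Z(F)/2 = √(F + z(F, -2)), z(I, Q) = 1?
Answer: -4984*I ≈ -4984.0*I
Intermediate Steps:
Z(F) = 2*√(1 + F) (Z(F) = 2*√(F + 1) = 2*√(1 + F))
O(o, x) = x - 3*o
(484 + 139)*((O(2, P) + 1)*Z(-5)) = (484 + 139)*(((3 - 3*2) + 1)*(2*√(1 - 5))) = 623*(((3 - 6) + 1)*(2*√(-4))) = 623*((-3 + 1)*(2*(2*I))) = 623*(-8*I) = -4984*I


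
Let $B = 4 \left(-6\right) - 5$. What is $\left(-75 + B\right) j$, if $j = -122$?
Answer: $12688$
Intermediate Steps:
$B = -29$ ($B = -24 - 5 = -29$)
$\left(-75 + B\right) j = \left(-75 - 29\right) \left(-122\right) = \left(-104\right) \left(-122\right) = 12688$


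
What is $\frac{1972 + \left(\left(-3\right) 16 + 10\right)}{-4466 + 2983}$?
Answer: $- \frac{1934}{1483} \approx -1.3041$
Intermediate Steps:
$\frac{1972 + \left(\left(-3\right) 16 + 10\right)}{-4466 + 2983} = \frac{1972 + \left(-48 + 10\right)}{-1483} = \left(1972 - 38\right) \left(- \frac{1}{1483}\right) = 1934 \left(- \frac{1}{1483}\right) = - \frac{1934}{1483}$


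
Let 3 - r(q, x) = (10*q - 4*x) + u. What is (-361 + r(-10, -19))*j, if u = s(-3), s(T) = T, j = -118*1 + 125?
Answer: -2317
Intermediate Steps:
j = 7 (j = -118 + 125 = 7)
u = -3
r(q, x) = 6 - 10*q + 4*x (r(q, x) = 3 - ((10*q - 4*x) - 3) = 3 - ((-4*x + 10*q) - 3) = 3 - (-3 - 4*x + 10*q) = 3 + (3 - 10*q + 4*x) = 6 - 10*q + 4*x)
(-361 + r(-10, -19))*j = (-361 + (6 - 10*(-10) + 4*(-19)))*7 = (-361 + (6 + 100 - 76))*7 = (-361 + 30)*7 = -331*7 = -2317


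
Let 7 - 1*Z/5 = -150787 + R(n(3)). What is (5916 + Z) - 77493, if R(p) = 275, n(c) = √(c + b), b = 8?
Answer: 681018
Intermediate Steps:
n(c) = √(8 + c) (n(c) = √(c + 8) = √(8 + c))
Z = 752595 (Z = 35 - 5*(-150787 + 275) = 35 - 5*(-150512) = 35 + 752560 = 752595)
(5916 + Z) - 77493 = (5916 + 752595) - 77493 = 758511 - 77493 = 681018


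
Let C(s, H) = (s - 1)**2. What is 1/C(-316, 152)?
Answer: 1/100489 ≈ 9.9513e-6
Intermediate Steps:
C(s, H) = (-1 + s)**2
1/C(-316, 152) = 1/((-1 - 316)**2) = 1/((-317)**2) = 1/100489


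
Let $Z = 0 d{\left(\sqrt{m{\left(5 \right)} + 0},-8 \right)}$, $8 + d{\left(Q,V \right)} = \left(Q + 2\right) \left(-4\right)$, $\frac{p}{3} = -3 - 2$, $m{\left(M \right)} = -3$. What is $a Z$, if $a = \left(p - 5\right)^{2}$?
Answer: $0$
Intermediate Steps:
$p = -15$ ($p = 3 \left(-3 - 2\right) = 3 \left(-5\right) = -15$)
$d{\left(Q,V \right)} = -16 - 4 Q$ ($d{\left(Q,V \right)} = -8 + \left(Q + 2\right) \left(-4\right) = -8 + \left(2 + Q\right) \left(-4\right) = -8 - \left(8 + 4 Q\right) = -16 - 4 Q$)
$a = 400$ ($a = \left(-15 - 5\right)^{2} = \left(-20\right)^{2} = 400$)
$Z = 0$ ($Z = 0 \left(-16 - 4 \sqrt{-3 + 0}\right) = 0 \left(-16 - 4 \sqrt{-3}\right) = 0 \left(-16 - 4 i \sqrt{3}\right) = 0$)
$a Z = 400 \cdot 0 = 0$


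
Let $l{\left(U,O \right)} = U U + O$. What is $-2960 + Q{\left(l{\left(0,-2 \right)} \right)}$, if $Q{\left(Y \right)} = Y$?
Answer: $-2962$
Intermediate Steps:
$l{\left(U,O \right)} = O + U^{2}$ ($l{\left(U,O \right)} = U^{2} + O = O + U^{2}$)
$-2960 + Q{\left(l{\left(0,-2 \right)} \right)} = -2960 - \left(2 - 0^{2}\right) = -2960 + \left(-2 + 0\right) = -2960 - 2 = -2962$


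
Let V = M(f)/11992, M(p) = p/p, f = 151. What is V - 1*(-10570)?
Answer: 126755441/11992 ≈ 10570.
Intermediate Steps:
M(p) = 1
V = 1/11992 ≈ 8.3389e-5
V - 1*(-10570) = 1/11992 - 1*(-10570) = 1/11992 + 10570 = 126755441/11992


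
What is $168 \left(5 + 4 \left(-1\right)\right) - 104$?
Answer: $64$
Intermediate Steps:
$168 \left(5 + 4 \left(-1\right)\right) - 104 = 168 \left(5 - 4\right) - 104 = 168 \cdot 1 - 104 = 168 - 104 = 64$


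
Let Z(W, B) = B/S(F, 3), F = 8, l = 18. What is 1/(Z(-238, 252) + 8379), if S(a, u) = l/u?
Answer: 1/8421 ≈ 0.00011875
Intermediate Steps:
S(a, u) = 18/u
Z(W, B) = B/6 (Z(W, B) = B/((18/3)) = B/((18*(1/3))) = B/6)
1/(Z(-238, 252) + 8379) = 1/((1/6)*252 + 8379) = 1/(42 + 8379) = 1/8421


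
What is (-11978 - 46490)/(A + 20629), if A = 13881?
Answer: -29234/17255 ≈ -1.6942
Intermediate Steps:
(-11978 - 46490)/(A + 20629) = (-11978 - 46490)/(13881 + 20629) = -58468/34510 = -58468*1/34510 = -29234/17255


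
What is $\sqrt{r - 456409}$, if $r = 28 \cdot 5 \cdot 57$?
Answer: $i \sqrt{448429} \approx 669.65 i$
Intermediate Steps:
$r = 7980$ ($r = 140 \cdot 57 = 7980$)
$\sqrt{r - 456409} = \sqrt{7980 - 456409} = \sqrt{-448429} = i \sqrt{448429}$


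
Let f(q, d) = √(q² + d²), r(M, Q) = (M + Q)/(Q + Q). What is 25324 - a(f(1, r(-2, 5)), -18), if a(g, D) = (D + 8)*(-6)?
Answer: 25264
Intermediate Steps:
r(M, Q) = (M + Q)/(2*Q) (r(M, Q) = (M + Q)/((2*Q)) = (M + Q)*(1/(2*Q)) = (M + Q)/(2*Q))
f(q, d) = √(d² + q²)
a(g, D) = -48 - 6*D (a(g, D) = (8 + D)*(-6) = -48 - 6*D)
25324 - a(f(1, r(-2, 5)), -18) = 25324 - (-48 - 6*(-18)) = 25324 - (-48 + 108) = 25324 - 1*60 = 25324 - 60 = 25264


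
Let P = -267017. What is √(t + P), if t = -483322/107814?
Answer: 2*I*√3958954030110/7701 ≈ 516.74*I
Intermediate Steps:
t = -34523/7701 (t = -483322*1/107814 = -34523/7701 ≈ -4.4829)
√(t + P) = √(-34523/7701 - 267017) = √(-2056332440/7701) = 2*I*√3958954030110/7701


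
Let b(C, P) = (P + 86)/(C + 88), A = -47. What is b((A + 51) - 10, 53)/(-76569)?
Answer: -139/6278658 ≈ -2.2138e-5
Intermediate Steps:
b(C, P) = (86 + P)/(88 + C)
b((A + 51) - 10, 53)/(-76569) = ((86 + 53)/(88 + ((-47 + 51) - 10)))/(-76569) = (139/(88 + (4 - 10)))*(-1/76569) = (139/(88 - 6))*(-1/76569) = (139/82)*(-1/76569) = -139/6278658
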